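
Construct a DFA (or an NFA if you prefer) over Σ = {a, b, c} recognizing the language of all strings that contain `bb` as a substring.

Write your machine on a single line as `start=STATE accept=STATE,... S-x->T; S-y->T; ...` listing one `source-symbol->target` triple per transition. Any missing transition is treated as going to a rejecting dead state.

start=q0; accept=q2; q0-a->q0; q0-b->q1; q0-c->q0; q1-a->q0; q1-b->q2; q1-c->q0; q2-a->q2; q2-b->q2; q2-c->q2

Track how much of `bb` has been matched so far: state q0 is no progress, q2 is the absorbing accept state reached once `bb` has occurred. Intermediate states record partial matches; on a mismatch, fall back to the longest reusable overlap.
        a   b   c  
>  q0   q0  q1  q0 
   q1   q0  q2  q0 
 * q2   q2  q2  q2 
(> = start, * = accepting)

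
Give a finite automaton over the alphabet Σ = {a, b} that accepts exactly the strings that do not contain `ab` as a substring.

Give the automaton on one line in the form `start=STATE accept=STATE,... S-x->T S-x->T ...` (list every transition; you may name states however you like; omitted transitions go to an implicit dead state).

This is the complement of 'contains `ab`'. Use the same substring-matching states — q0 through q2 holding how much of `ab` has just been matched — but flip the accepting set: everything except the trap q2 accepts.
With 3 states:
        a   b  
>* q0   q1  q0 
 * q1   q1  q2 
   q2   q2  q2 
(> = start, * = accepting)

start=q0 accept=q0,q1 q0-a->q1 q0-b->q0 q1-a->q1 q1-b->q2 q2-a->q2 q2-b->q2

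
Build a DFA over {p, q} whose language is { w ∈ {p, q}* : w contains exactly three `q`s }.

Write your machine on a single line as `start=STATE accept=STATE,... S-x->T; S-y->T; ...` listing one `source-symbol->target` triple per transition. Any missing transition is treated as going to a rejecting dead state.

start=A; accept=D; A-p->A; A-q->B; B-p->B; B-q->C; C-p->C; C-q->D; D-p->D; D-q->E; E-p->E; E-q->E

Only the number of `q`s matters, and only up to 4. Make a chain A → B → C → D → E advanced by each `q` (with E absorbing); every other symbol self-loops. The accepting set is {D}.
A 5-state machine:
       p  q 
>  A   A  B 
   B   B  C 
   C   C  D 
 * D   D  E 
   E   E  E 
(> = start, * = accepting)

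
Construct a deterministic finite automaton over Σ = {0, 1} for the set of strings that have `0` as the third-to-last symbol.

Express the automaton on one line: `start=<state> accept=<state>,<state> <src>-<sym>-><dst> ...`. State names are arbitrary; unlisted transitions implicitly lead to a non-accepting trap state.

Because acceptance depends on a position counted from the end, the machine has to buffer the most recent 3 symbols. Make each state the string of the last up-to-3 symbols read; on input `x` shift the window left and append `x`. Accept when the buffered window has length 3 and begins with `0`.
With 15 states:
          0    1  
>  q0     q1   q2 
   q1     q3   q4 
   q2     q5   q6 
   q3     q7   q8 
   q4     q9  q10 
   q5    q11  q12 
   q6    q13  q14 
 * q7     q7   q8 
 * q8     q9  q10 
 * q9    q11  q12 
 * q10   q13  q14 
   q11    q7   q8 
   q12    q9  q10 
   q13   q11  q12 
   q14   q13  q14 
(> = start, * = accepting)

start=q0 accept=q7,q8,q9,q10 q0-0->q1 q0-1->q2 q1-0->q3 q1-1->q4 q2-0->q5 q2-1->q6 q3-0->q7 q3-1->q8 q4-0->q9 q4-1->q10 q5-0->q11 q5-1->q12 q6-0->q13 q6-1->q14 q7-0->q7 q7-1->q8 q8-0->q9 q8-1->q10 q9-0->q11 q9-1->q12 q10-0->q13 q10-1->q14 q11-0->q7 q11-1->q8 q12-0->q9 q12-1->q10 q13-0->q11 q13-1->q12 q14-0->q13 q14-1->q14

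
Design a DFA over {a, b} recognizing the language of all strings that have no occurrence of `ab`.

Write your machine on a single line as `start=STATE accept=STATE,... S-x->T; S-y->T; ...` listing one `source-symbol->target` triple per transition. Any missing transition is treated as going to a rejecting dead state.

Track partial matches of the forbidden pattern `ab`. State S2 is a dead state reached once `ab` has occurred; every other state accepts. S0 means no part of `ab` is currently matched.
With 3 states:
        a   b  
>* S0   S1  S0 
 * S1   S1  S2 
   S2   S2  S2 
(> = start, * = accepting)

start=S0; accept=S0,S1; S0-a->S1; S0-b->S0; S1-a->S1; S1-b->S2; S2-a->S2; S2-b->S2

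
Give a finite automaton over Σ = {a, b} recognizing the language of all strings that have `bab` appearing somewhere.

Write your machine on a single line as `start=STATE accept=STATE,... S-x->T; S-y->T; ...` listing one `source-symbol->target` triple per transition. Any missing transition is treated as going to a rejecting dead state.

start=q0; accept=q3; q0-a->q0; q0-b->q1; q1-a->q2; q1-b->q1; q2-a->q0; q2-b->q3; q3-a->q3; q3-b->q3

Track how much of `bab` has been matched so far: state q0 is no progress, q3 is the absorbing accept state reached once `bab` has occurred. Intermediate states record partial matches; on a mismatch, fall back to the longest reusable overlap.
With 4 states:
        a   b  
>  q0   q0  q1 
   q1   q2  q1 
   q2   q0  q3 
 * q3   q3  q3 
(> = start, * = accepting)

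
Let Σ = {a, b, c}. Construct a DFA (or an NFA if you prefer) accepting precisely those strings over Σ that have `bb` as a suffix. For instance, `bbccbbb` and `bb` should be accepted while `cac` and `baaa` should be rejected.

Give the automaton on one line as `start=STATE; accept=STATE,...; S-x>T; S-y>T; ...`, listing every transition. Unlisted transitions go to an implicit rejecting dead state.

Let each state record the length of the longest suffix of the input read so far that is also a prefix of `bb`. q1 means the last symbol is `b`; q2 means the last 2 symbols are `bb`. Accept only at q2, where the string currently ends in `bb`.
        a   b   c  
>  q0   q0  q1  q0 
   q1   q0  q2  q0 
 * q2   q0  q2  q0 
(> = start, * = accepting)

start=q0; accept=q2; q0-a>q0; q0-b>q1; q0-c>q0; q1-a>q0; q1-b>q2; q1-c>q0; q2-a>q0; q2-b>q2; q2-c>q0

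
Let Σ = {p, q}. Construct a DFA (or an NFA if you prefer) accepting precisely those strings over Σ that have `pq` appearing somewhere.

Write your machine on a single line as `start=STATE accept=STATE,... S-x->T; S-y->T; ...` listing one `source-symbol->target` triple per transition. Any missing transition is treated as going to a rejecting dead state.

Track how much of `pq` has been matched so far: state S0 is no progress, S2 is the absorbing accept state reached once `pq` has occurred. Intermediate states record partial matches; on a mismatch, fall back to the longest reusable overlap.
With 3 states:
        p   q  
>  S0   S1  S0 
   S1   S1  S2 
 * S2   S2  S2 
(> = start, * = accepting)

start=S0; accept=S2; S0-p->S1; S0-q->S0; S1-p->S1; S1-q->S2; S2-p->S2; S2-q->S2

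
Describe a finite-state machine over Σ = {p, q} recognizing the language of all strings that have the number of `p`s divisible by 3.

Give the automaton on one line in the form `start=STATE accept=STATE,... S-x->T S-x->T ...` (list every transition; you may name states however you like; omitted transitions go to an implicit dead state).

start=s0 accept=s0 s0-p->s1 s0-q->s0 s1-p->s2 s1-q->s1 s2-p->s0 s2-q->s2

Keep the running count of `p`s modulo 3: each `p` advances along the cycle s0 → s1 → s2 → s0 while other symbols loop. Accept at s0.
        p   q  
>* s0   s1  s0 
   s1   s2  s1 
   s2   s0  s2 
(> = start, * = accepting)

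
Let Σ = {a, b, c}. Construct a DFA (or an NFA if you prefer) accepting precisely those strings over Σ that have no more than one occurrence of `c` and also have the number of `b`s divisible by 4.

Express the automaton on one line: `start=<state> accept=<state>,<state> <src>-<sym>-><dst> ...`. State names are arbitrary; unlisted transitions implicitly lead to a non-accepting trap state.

Handle the two conditions separately and then intersect. One (3 states) tracks the count of `c`s, saturating at 2; the other (4 states) tracks the count of `b`s modulo 4. Each combined state is a pair, one component from each; accept when both components accept.
With 12 states:
          a    b    c  
>* q0     q0   q1   q2 
   q1     q1   q3   q4 
 * q2     q2   q4   q5 
   q3     q3   q6   q7 
   q4     q4   q7   q8 
   q5     q5   q8   q5 
   q6     q6   q0   q9 
   q7     q7   q9  q10 
   q8     q8  q10   q8 
   q9     q9   q2  q11 
   q10   q10  q11  q10 
   q11   q11   q5  q11 
(> = start, * = accepting)

start=q0 accept=q0,q2 q0-a->q0 q0-b->q1 q0-c->q2 q1-a->q1 q1-b->q3 q1-c->q4 q2-a->q2 q2-b->q4 q2-c->q5 q3-a->q3 q3-b->q6 q3-c->q7 q4-a->q4 q4-b->q7 q4-c->q8 q5-a->q5 q5-b->q8 q5-c->q5 q6-a->q6 q6-b->q0 q6-c->q9 q7-a->q7 q7-b->q9 q7-c->q10 q8-a->q8 q8-b->q10 q8-c->q8 q9-a->q9 q9-b->q2 q9-c->q11 q10-a->q10 q10-b->q11 q10-c->q10 q11-a->q11 q11-b->q5 q11-c->q11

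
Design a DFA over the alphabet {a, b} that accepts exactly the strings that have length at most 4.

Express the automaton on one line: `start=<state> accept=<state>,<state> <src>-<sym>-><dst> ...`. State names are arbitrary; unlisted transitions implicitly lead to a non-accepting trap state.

Count input length up to 5: every symbol moves from q0 toward q5, which means 'more than 4' and absorbs. Accept from {q0, q1, q2, q3, q4}.
        a   b  
>* q0   q1  q1 
 * q1   q2  q2 
 * q2   q3  q3 
 * q3   q4  q4 
 * q4   q5  q5 
   q5   q5  q5 
(> = start, * = accepting)

start=q0 accept=q0,q1,q2,q3,q4 q0-a->q1 q0-b->q1 q1-a->q2 q1-b->q2 q2-a->q3 q2-b->q3 q3-a->q4 q3-b->q4 q4-a->q5 q4-b->q5 q5-a->q5 q5-b->q5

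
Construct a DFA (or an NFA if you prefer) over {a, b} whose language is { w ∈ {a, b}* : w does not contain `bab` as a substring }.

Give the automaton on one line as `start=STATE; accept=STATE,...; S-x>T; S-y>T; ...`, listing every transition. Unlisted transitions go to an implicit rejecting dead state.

Track partial matches of the forbidden pattern `bab`. State S3 is a dead state reached once `bab` has occurred; every other state accepts. S0 means no part of `bab` is currently matched.
A 4-state machine:
        a   b  
>* S0   S0  S1 
 * S1   S2  S1 
 * S2   S0  S3 
   S3   S3  S3 
(> = start, * = accepting)

start=S0; accept=S0,S1,S2; S0-a>S0; S0-b>S1; S1-a>S2; S1-b>S1; S2-a>S0; S2-b>S3; S3-a>S3; S3-b>S3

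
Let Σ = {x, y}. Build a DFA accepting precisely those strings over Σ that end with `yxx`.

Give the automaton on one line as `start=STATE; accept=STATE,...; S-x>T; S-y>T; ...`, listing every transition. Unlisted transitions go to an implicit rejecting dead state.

start=S0; accept=S3; S0-x>S0; S0-y>S1; S1-x>S2; S1-y>S1; S2-x>S3; S2-y>S1; S3-x>S0; S3-y>S1

Remember how much of `yxx` the current input suffix matches. State S0 means no match yet; S1 means the last symbol is `y`; S2 means the last 2 symbols are `yx`; S3 means the last 3 symbols are `yxx`. Only S3 accepts. On a mismatch, fall back to the longest proper suffix that is still a prefix of `yxx`.
        x   y  
>  S0   S0  S1 
   S1   S2  S1 
   S2   S3  S1 
 * S3   S0  S1 
(> = start, * = accepting)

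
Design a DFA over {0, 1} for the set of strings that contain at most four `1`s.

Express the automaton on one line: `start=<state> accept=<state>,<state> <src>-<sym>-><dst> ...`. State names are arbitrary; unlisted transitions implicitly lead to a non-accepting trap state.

start=A accept=A,B,C,D,E A-0->A A-1->B B-0->B B-1->C C-0->C C-1->D D-0->D D-1->E E-0->E E-1->F F-0->F F-1->F

Only the number of `1`s matters, and only up to 5. Make a chain A → B → C → D → E → F advanced by each `1` (with F absorbing); every other symbol self-loops. The accepting set is {A, B, C, D, E}.
With 6 states:
       0  1 
>* A   A  B 
 * B   B  C 
 * C   C  D 
 * D   D  E 
 * E   E  F 
   F   F  F 
(> = start, * = accepting)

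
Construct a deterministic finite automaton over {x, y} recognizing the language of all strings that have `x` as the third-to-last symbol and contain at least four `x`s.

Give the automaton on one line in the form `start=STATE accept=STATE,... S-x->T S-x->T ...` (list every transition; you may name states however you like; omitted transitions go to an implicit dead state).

start=q0 accept=q5,q8,q9,q12 q0-x->q1 q0-y->q0 q1-x->q2 q1-y->q1 q2-x->q3 q2-y->q4 q3-x->q5 q3-y->q6 q4-x->q7 q4-y->q4 q5-x->q5 q5-y->q8 q6-x->q9 q6-y->q10 q7-x->q11 q7-y->q6 q8-x->q9 q8-y->q12 q9-x->q11 q9-y->q13 q10-x->q14 q10-y->q10 q11-x->q5 q11-y->q8 q12-x->q14 q12-y->q10 q13-x->q9 q13-y->q12 q14-x->q11 q14-y->q13

Run two small machines in parallel and take their product. One (15 states) tracks the last 3 symbols read; the other (6 states) tracks the count of `x`s, saturating at 5. Each combined state is a pair, one component from each; accept when both components accept. Minimizing collapses redundant product states.
With 15 states:
          x    y  
>  q0     q1   q0 
   q1     q2   q1 
   q2     q3   q4 
   q3     q5   q6 
   q4     q7   q4 
 * q5     q5   q8 
   q6     q9  q10 
   q7    q11   q6 
 * q8     q9  q12 
 * q9    q11  q13 
   q10   q14  q10 
   q11    q5   q8 
 * q12   q14  q10 
   q13    q9  q12 
   q14   q11  q13 
(> = start, * = accepting)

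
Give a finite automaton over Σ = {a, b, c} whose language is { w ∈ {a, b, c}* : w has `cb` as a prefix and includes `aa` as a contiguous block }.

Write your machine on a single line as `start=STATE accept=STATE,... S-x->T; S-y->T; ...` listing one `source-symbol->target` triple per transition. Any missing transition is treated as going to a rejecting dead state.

start=S0; accept=S5; S0-a->S1; S0-b->S1; S0-c->S2; S1-a->S1; S1-b->S1; S1-c->S1; S2-a->S1; S2-b->S3; S2-c->S1; S3-a->S4; S3-b->S3; S3-c->S3; S4-a->S5; S4-b->S3; S4-c->S3; S5-a->S5; S5-b->S5; S5-c->S5

Handle the two conditions separately and then intersect. One (4 states) tracks whether the input so far still matches the prefix `cb`; the other (3 states) tracks whether and how much of `aa` has been seen. Each combined state is a pair, one component from each; accept when both components accept. Equivalent product states are then merged.
With 6 states:
        a   b   c  
>  S0   S1  S1  S2 
   S1   S1  S1  S1 
   S2   S1  S3  S1 
   S3   S4  S3  S3 
   S4   S5  S3  S3 
 * S5   S5  S5  S5 
(> = start, * = accepting)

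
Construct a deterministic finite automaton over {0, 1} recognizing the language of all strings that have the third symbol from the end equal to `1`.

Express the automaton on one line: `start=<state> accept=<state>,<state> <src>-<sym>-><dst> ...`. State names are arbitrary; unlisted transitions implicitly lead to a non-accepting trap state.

start=A accept=L,M,N,O A-0->B A-1->C B-0->D B-1->E C-0->F C-1->G D-0->H D-1->I E-0->J E-1->K F-0->L F-1->M G-0->N G-1->O H-0->H H-1->I I-0->J I-1->K J-0->L J-1->M K-0->N K-1->O L-0->H L-1->I M-0->J M-1->K N-0->L N-1->M O-0->N O-1->O

Because acceptance depends on a position counted from the end, the machine has to buffer the most recent 3 symbols. Make each state the string of the last up-to-3 symbols read; on input `x` shift the window left and append `x`. Accept when the buffered window has length 3 and begins with `1`.
15 states suffice.
       0  1 
>  A   B  C 
   B   D  E 
   C   F  G 
   D   H  I 
   E   J  K 
   F   L  M 
   G   N  O 
   H   H  I 
   I   J  K 
   J   L  M 
   K   N  O 
 * L   H  I 
 * M   J  K 
 * N   L  M 
 * O   N  O 
(> = start, * = accepting)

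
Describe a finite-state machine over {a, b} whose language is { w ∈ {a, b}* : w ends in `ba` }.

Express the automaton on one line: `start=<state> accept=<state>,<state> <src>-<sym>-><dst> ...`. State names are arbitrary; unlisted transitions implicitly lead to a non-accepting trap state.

Remember how much of `ba` the current input suffix matches. State q0 means no match yet; q1 means the last symbol is `b`; q2 means the last 2 symbols are `ba`. Only q2 accepts. On a mismatch, fall back to the longest proper suffix that is still a prefix of `ba`.
        a   b  
>  q0   q0  q1 
   q1   q2  q1 
 * q2   q0  q1 
(> = start, * = accepting)

start=q0 accept=q2 q0-a->q0 q0-b->q1 q1-a->q2 q1-b->q1 q2-a->q0 q2-b->q1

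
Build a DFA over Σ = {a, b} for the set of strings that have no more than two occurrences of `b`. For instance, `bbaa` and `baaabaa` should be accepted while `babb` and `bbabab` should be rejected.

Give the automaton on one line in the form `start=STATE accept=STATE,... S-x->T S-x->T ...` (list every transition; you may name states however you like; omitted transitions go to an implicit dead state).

start=S0 accept=S0,S1,S2 S0-a->S0 S0-b->S1 S1-a->S1 S1-b->S2 S2-a->S2 S2-b->S3 S3-a->S3 S3-b->S3

Only the number of `b`s matters, and only up to 3. Make a chain S0 → S1 → S2 → S3 advanced by each `b` (with S3 absorbing); every other symbol self-loops. The accepting set is {S0, S1, S2}.
        a   b  
>* S0   S0  S1 
 * S1   S1  S2 
 * S2   S2  S3 
   S3   S3  S3 
(> = start, * = accepting)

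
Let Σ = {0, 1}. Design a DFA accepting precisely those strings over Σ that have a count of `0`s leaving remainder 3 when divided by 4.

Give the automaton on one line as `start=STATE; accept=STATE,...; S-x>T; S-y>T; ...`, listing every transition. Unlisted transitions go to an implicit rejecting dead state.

start=s0; accept=s3; s0-0>s1; s0-1>s0; s1-0>s2; s1-1>s1; s2-0>s3; s2-1>s2; s3-0>s0; s3-1>s3

The only thing that matters is how many `0`s have appeared, reduced mod 4. Use one state per residue: s0 for 0, …, s3 for 3. Reading `0` moves to the next residue; anything else stays put. s3 is accepting.
4 states suffice.
        0   1  
>  s0   s1  s0 
   s1   s2  s1 
   s2   s3  s2 
 * s3   s0  s3 
(> = start, * = accepting)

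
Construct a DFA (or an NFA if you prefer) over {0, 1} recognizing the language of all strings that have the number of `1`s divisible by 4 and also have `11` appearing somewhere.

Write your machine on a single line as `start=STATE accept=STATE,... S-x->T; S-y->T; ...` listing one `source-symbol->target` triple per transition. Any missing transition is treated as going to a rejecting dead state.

Handle the two conditions separately and then intersect. The first has 4 states tracking the count of `1`s modulo 4; the second has 3 states tracking whether and how much of `11` has been seen. A product state is a pair (one from each), accepting exactly when both do.
          0    1  
>  s0     s0   s1 
   s1     s2   s3 
   s2     s2   s4 
   s3     s3   s5 
   s4     s6   s5 
   s5     s5   s7 
   s6     s6   s8 
 * s7     s7   s9 
   s8    s10   s7 
   s9     s9   s3 
   s10   s10  s11 
   s11    s0   s9 
(> = start, * = accepting)

start=s0; accept=s7; s0-0->s0; s0-1->s1; s1-0->s2; s1-1->s3; s2-0->s2; s2-1->s4; s3-0->s3; s3-1->s5; s4-0->s6; s4-1->s5; s5-0->s5; s5-1->s7; s6-0->s6; s6-1->s8; s7-0->s7; s7-1->s9; s8-0->s10; s8-1->s7; s9-0->s9; s9-1->s3; s10-0->s10; s10-1->s11; s11-0->s0; s11-1->s9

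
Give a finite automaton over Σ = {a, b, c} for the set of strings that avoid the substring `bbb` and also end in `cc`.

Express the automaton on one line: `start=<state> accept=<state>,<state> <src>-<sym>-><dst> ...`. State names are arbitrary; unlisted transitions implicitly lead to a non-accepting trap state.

start=s0 accept=s4 s0-a->s0 s0-b->s1 s0-c->s2 s1-a->s0 s1-b->s3 s1-c->s2 s2-a->s0 s2-b->s1 s2-c->s4 s3-a->s0 s3-b->s5 s3-c->s2 s4-a->s0 s4-b->s1 s4-c->s4 s5-a->s5 s5-b->s5 s5-c->s5

Handle the two conditions separately and then intersect. The first has 4 states tracking partial matches of the forbidden pattern `bbb`; the second has 3 states tracking how much of the suffix `cc` has currently been matched. A product state is a pair (one from each), accepting exactly when both do. Minimizing collapses redundant product states.
        a   b   c  
>  s0   s0  s1  s2 
   s1   s0  s3  s2 
   s2   s0  s1  s4 
   s3   s0  s5  s2 
 * s4   s0  s1  s4 
   s5   s5  s5  s5 
(> = start, * = accepting)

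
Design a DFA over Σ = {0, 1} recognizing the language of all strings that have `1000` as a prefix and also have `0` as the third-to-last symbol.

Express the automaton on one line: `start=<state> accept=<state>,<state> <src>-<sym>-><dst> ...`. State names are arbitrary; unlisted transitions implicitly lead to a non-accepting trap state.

Handle the two conditions separately and then intersect. One (6 states) tracks whether the input so far still matches the prefix `1000`; the other (15 states) tracks the last 3 symbols read. Each combined state is a pair, one component from each; accept when both components accept. After merging equivalent states the machine shrinks.
With 13 states:
          0    1  
>  q0     q1   q2 
   q1     q1   q1 
   q2     q3   q1 
   q3     q4   q1 
   q4     q5   q1 
 * q5     q5   q6 
 * q6     q7   q8 
 * q7     q9  q10 
 * q8    q11  q12 
   q9     q5   q6 
   q10    q7   q8 
   q11    q9  q10 
   q12   q11  q12 
(> = start, * = accepting)

start=q0 accept=q5,q6,q7,q8 q0-0->q1 q0-1->q2 q1-0->q1 q1-1->q1 q2-0->q3 q2-1->q1 q3-0->q4 q3-1->q1 q4-0->q5 q4-1->q1 q5-0->q5 q5-1->q6 q6-0->q7 q6-1->q8 q7-0->q9 q7-1->q10 q8-0->q11 q8-1->q12 q9-0->q5 q9-1->q6 q10-0->q7 q10-1->q8 q11-0->q9 q11-1->q10 q12-0->q11 q12-1->q12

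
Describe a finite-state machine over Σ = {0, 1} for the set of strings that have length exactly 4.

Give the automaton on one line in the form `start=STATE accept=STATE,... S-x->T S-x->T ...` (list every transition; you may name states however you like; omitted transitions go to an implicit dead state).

start=S0 accept=S4 S0-0->S1 S0-1->S1 S1-0->S2 S1-1->S2 S2-0->S3 S2-1->S3 S3-0->S4 S3-1->S4 S4-0->S5 S4-1->S5 S5-0->S5 S5-1->S5

Count input length up to 5: every symbol moves from S0 toward S5, which means 'more than 4' and absorbs. Accept from {S4}.
A 6-state machine:
        0   1  
>  S0   S1  S1 
   S1   S2  S2 
   S2   S3  S3 
   S3   S4  S4 
 * S4   S5  S5 
   S5   S5  S5 
(> = start, * = accepting)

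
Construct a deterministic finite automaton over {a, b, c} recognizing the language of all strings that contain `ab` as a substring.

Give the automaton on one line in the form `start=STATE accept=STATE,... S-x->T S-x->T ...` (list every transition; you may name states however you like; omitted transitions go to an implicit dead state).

start=S0 accept=S2 S0-a->S1 S0-b->S0 S0-c->S0 S1-a->S1 S1-b->S2 S1-c->S0 S2-a->S2 S2-b->S2 S2-c->S2

Track how much of `ab` has been matched so far: state S0 is no progress, S2 is the absorbing accept state reached once `ab` has occurred. Intermediate states record partial matches; on a mismatch, fall back to the longest reusable overlap.
A 3-state machine:
        a   b   c  
>  S0   S1  S0  S0 
   S1   S1  S2  S0 
 * S2   S2  S2  S2 
(> = start, * = accepting)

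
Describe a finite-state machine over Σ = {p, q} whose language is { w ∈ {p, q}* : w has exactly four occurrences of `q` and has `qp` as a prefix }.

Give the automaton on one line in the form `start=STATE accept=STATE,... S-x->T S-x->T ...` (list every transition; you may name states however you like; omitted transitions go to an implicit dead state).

start=A accept=K A-p->B A-q->C B-p->B B-q->D C-p->E C-q->F D-p->D D-q->F E-p->E E-q->G F-p->F F-q->H G-p->G G-q->I H-p->H H-q->J I-p->I I-q->K J-p->J J-q->L K-p->K K-q->M L-p->L L-q->L M-p->M M-q->M

Run two small machines in parallel and take their product. The first has 6 states tracking the count of `q`s, saturating at 5; the second has 4 states tracking whether the input so far still matches the prefix `qp`. A product state is a pair (one from each), accepting exactly when both do.
A 13-state machine:
       p  q 
>  A   B  C 
   B   B  D 
   C   E  F 
   D   D  F 
   E   E  G 
   F   F  H 
   G   G  I 
   H   H  J 
   I   I  K 
   J   J  L 
 * K   K  M 
   L   L  L 
   M   M  M 
(> = start, * = accepting)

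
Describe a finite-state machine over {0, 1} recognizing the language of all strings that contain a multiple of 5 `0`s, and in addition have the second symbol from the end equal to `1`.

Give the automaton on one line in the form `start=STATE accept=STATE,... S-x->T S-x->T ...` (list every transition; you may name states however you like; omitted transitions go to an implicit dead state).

Build one automaton per condition and run them in lockstep. The first has 5 states tracking the count of `0`s modulo 5; the second has 7 states tracking the last 2 symbols read. A product state is a pair (one from each), accepting exactly when both do. After merging equivalent states the machine shrinks.
With 9 states:
        0   1  
>  s0   s1  s2 
   s1   s3  s1 
   s2   s1  s4 
   s3   s5  s3 
 * s4   s1  s4 
   s5   s6  s5 
   s6   s0  s7 
   s7   s8  s7 
 * s8   s1  s2 
(> = start, * = accepting)

start=s0 accept=s4,s8 s0-0->s1 s0-1->s2 s1-0->s3 s1-1->s1 s2-0->s1 s2-1->s4 s3-0->s5 s3-1->s3 s4-0->s1 s4-1->s4 s5-0->s6 s5-1->s5 s6-0->s0 s6-1->s7 s7-0->s8 s7-1->s7 s8-0->s1 s8-1->s2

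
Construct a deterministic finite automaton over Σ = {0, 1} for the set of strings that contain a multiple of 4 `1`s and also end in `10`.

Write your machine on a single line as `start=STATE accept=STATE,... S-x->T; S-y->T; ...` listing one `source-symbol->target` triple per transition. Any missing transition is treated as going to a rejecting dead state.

start=S0; accept=S5; S0-0->S0; S0-1->S1; S1-0->S1; S1-1->S2; S2-0->S2; S2-1->S3; S3-0->S3; S3-1->S4; S4-0->S5; S4-1->S1; S5-0->S0; S5-1->S1

Handle the two conditions separately and then intersect. One (4 states) tracks the count of `1`s modulo 4; the other (3 states) tracks how much of the suffix `10` has currently been matched. Each combined state is a pair, one component from each; accept when both components accept. Minimizing collapses redundant product states.
6 states suffice.
        0   1  
>  S0   S0  S1 
   S1   S1  S2 
   S2   S2  S3 
   S3   S3  S4 
   S4   S5  S1 
 * S5   S0  S1 
(> = start, * = accepting)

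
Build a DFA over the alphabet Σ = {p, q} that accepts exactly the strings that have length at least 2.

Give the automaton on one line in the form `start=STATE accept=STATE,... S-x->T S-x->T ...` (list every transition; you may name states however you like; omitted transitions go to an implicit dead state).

start=s0 accept=s2,s3 s0-p->s1 s0-q->s1 s1-p->s2 s1-q->s2 s2-p->s3 s2-q->s3 s3-p->s3 s3-q->s3

Count input length up to 3: every symbol moves from s0 toward s3, which means 'more than 2' and absorbs. Accept from {s2, s3}.
A 4-state machine:
        p   q  
>  s0   s1  s1 
   s1   s2  s2 
 * s2   s3  s3 
 * s3   s3  s3 
(> = start, * = accepting)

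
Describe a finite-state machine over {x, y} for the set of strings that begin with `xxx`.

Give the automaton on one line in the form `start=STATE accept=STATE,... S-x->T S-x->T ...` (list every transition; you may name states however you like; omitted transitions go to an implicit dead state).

start=q0 accept=q3 q0-x->q1 q0-y->q4 q1-x->q2 q1-y->q4 q2-x->q3 q2-y->q4 q3-x->q3 q3-y->q3 q4-x->q4 q4-y->q4

Walk along `xxx` while the input agrees: from q0 take `x` to q1, and so on. Any deviation drops to the rejecting sink q4. Once q3 is reached the prefix is confirmed and every continuation is accepted.
With 5 states:
        x   y  
>  q0   q1  q4 
   q1   q2  q4 
   q2   q3  q4 
 * q3   q3  q3 
   q4   q4  q4 
(> = start, * = accepting)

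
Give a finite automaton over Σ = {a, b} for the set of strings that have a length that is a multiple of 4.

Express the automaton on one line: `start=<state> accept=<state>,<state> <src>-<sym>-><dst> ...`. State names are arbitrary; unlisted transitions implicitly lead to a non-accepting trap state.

start=S0 accept=S0 S0-a->S1 S0-b->S1 S1-a->S2 S1-b->S2 S2-a->S3 S2-b->S3 S3-a->S0 S3-b->S0

Only the length mod 4 matters, so use a 4-cycle: from any state, every input symbol moves to the next state, wrapping S3 back to S0. Mark S0 accepting.
A 4-state machine:
        a   b  
>* S0   S1  S1 
   S1   S2  S2 
   S2   S3  S3 
   S3   S0  S0 
(> = start, * = accepting)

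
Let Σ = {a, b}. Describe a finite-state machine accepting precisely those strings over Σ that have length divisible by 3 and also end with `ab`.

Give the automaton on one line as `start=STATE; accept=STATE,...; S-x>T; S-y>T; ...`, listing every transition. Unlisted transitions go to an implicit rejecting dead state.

start=S0; accept=S7; S0-a>S1; S0-b>S2; S1-a>S3; S1-b>S4; S2-a>S3; S2-b>S5; S3-a>S6; S3-b>S7; S4-a>S6; S4-b>S0; S5-a>S6; S5-b>S0; S6-a>S1; S6-b>S8; S7-a>S1; S7-b>S2; S8-a>S3; S8-b>S5

Handle the two conditions separately and then intersect. One (3 states) tracks the input length modulo 3; the other (3 states) tracks how much of the suffix `ab` has currently been matched. Each combined state is a pair, one component from each; accept when both components accept.
With 9 states:
        a   b  
>  S0   S1  S2 
   S1   S3  S4 
   S2   S3  S5 
   S3   S6  S7 
   S4   S6  S0 
   S5   S6  S0 
   S6   S1  S8 
 * S7   S1  S2 
   S8   S3  S5 
(> = start, * = accepting)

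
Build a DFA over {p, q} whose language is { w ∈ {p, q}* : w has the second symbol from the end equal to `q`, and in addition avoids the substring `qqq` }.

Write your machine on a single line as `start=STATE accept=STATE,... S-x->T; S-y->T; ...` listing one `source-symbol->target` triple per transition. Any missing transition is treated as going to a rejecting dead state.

start=s0; accept=s5,s6; s0-p->s1; s0-q->s2; s1-p->s3; s1-q->s4; s2-p->s5; s2-q->s6; s3-p->s3; s3-q->s4; s4-p->s5; s4-q->s6; s5-p->s3; s5-q->s4; s6-p->s5; s6-q->s7; s7-p->s8; s7-q->s7; s8-p->s9; s8-q->s10; s9-p->s9; s9-q->s10; s10-p->s8; s10-q->s7

Run two small machines in parallel and take their product. The first has 7 states tracking the last 2 symbols read; the second has 4 states tracking partial matches of the forbidden pattern `qqq`. A product state is a pair (one from each), accepting exactly when both do.
11 states suffice.
          p    q  
>  s0     s1   s2 
   s1     s3   s4 
   s2     s5   s6 
   s3     s3   s4 
   s4     s5   s6 
 * s5     s3   s4 
 * s6     s5   s7 
   s7     s8   s7 
   s8     s9  s10 
   s9     s9  s10 
   s10    s8   s7 
(> = start, * = accepting)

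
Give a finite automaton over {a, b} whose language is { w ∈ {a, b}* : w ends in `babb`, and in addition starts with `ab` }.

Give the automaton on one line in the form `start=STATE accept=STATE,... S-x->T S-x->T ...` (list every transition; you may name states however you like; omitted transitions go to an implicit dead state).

Run two small machines in parallel and take their product. The first has 5 states tracking how much of the suffix `babb` has currently been matched; the second has 4 states tracking whether the input so far still matches the prefix `ab`. A product state is a pair (one from each), accepting exactly when both do.
          a    b  
>  q0     q1   q2 
   q1     q3   q4 
   q2     q5   q2 
   q3     q3   q2 
   q4     q6   q4 
   q5     q3   q7 
   q6     q8   q9 
   q7     q5  q10 
   q8     q8   q4 
   q9     q6  q11 
   q10    q5   q2 
 * q11    q6   q4 
(> = start, * = accepting)

start=q0 accept=q11 q0-a->q1 q0-b->q2 q1-a->q3 q1-b->q4 q2-a->q5 q2-b->q2 q3-a->q3 q3-b->q2 q4-a->q6 q4-b->q4 q5-a->q3 q5-b->q7 q6-a->q8 q6-b->q9 q7-a->q5 q7-b->q10 q8-a->q8 q8-b->q4 q9-a->q6 q9-b->q11 q10-a->q5 q10-b->q2 q11-a->q6 q11-b->q4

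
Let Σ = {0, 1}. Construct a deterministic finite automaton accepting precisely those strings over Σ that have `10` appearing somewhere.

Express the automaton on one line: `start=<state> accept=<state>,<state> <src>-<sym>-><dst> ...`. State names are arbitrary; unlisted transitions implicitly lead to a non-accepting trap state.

start=s0 accept=s2 s0-0->s0 s0-1->s1 s1-0->s2 s1-1->s1 s2-0->s2 s2-1->s2

States s0..s1 record the length of the longest prefix of `10` that matches the current input suffix. Reaching s2 means `10` has been seen, and we stay there forever. Accept from s2.
With 3 states:
        0   1  
>  s0   s0  s1 
   s1   s2  s1 
 * s2   s2  s2 
(> = start, * = accepting)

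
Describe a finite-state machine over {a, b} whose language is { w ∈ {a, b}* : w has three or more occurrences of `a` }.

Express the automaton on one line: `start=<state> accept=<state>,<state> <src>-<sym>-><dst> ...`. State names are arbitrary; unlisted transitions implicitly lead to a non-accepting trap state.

Only the number of `a`s matters, and only up to 4. Make a chain q0 → q1 → q2 → q3 → q4 advanced by each `a` (with q4 absorbing); every other symbol self-loops. The accepting set is {q3, q4}.
5 states suffice.
        a   b  
>  q0   q1  q0 
   q1   q2  q1 
   q2   q3  q2 
 * q3   q4  q3 
 * q4   q4  q4 
(> = start, * = accepting)

start=q0 accept=q3,q4 q0-a->q1 q0-b->q0 q1-a->q2 q1-b->q1 q2-a->q3 q2-b->q2 q3-a->q4 q3-b->q3 q4-a->q4 q4-b->q4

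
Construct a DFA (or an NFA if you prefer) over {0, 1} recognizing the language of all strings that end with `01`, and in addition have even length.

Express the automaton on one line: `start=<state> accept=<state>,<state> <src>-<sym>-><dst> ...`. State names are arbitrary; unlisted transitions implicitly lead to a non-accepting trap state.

Handle the two conditions separately and then intersect. One (3 states) tracks how much of the suffix `01` has currently been matched; the other (2 states) tracks the input length modulo 2. Each combined state is a pair, one component from each; accept when both components accept.
6 states suffice.
        0   1  
>  q0   q1  q2 
   q1   q3  q4 
   q2   q3  q0 
   q3   q1  q5 
 * q4   q1  q2 
   q5   q3  q0 
(> = start, * = accepting)

start=q0 accept=q4 q0-0->q1 q0-1->q2 q1-0->q3 q1-1->q4 q2-0->q3 q2-1->q0 q3-0->q1 q3-1->q5 q4-0->q1 q4-1->q2 q5-0->q3 q5-1->q0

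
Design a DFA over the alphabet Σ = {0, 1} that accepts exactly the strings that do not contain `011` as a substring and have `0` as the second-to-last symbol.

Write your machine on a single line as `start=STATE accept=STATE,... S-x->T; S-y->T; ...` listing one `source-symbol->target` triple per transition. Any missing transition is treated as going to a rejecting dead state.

Run two small machines in parallel and take their product. The first has 4 states tracking partial matches of the forbidden pattern `011`; the second has 7 states tracking the last 2 symbols read. A product state is a pair (one from each), accepting exactly when both do. Minimizing collapses redundant product states.
A 5-state machine:
        0   1  
>  q0   q1  q0 
   q1   q2  q3 
 * q2   q2  q3 
 * q3   q1  q4 
   q4   q4  q4 
(> = start, * = accepting)

start=q0; accept=q2,q3; q0-0->q1; q0-1->q0; q1-0->q2; q1-1->q3; q2-0->q2; q2-1->q3; q3-0->q1; q3-1->q4; q4-0->q4; q4-1->q4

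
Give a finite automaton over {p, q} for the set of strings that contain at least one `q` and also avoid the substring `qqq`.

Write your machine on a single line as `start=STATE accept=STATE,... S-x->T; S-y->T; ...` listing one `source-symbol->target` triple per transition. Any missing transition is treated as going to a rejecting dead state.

start=S0; accept=S1,S2,S3; S0-p->S0; S0-q->S1; S1-p->S2; S1-q->S3; S2-p->S2; S2-q->S1; S3-p->S2; S3-q->S4; S4-p->S4; S4-q->S4

Handle the two conditions separately and then intersect. The first has 3 states tracking the count of `q`s, saturating at 2; the second has 4 states tracking partial matches of the forbidden pattern `qqq`. A product state is a pair (one from each), accepting exactly when both do. Minimizing collapses redundant product states.
        p   q  
>  S0   S0  S1 
 * S1   S2  S3 
 * S2   S2  S1 
 * S3   S2  S4 
   S4   S4  S4 
(> = start, * = accepting)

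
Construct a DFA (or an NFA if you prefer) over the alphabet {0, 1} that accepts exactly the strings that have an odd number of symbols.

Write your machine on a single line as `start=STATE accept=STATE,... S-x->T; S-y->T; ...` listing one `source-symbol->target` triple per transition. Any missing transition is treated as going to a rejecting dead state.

Count input length modulo 2: every symbol advances one step around the cycle q0 → q1 → q0. Accept at q1.
        0   1  
>  q0   q1  q1 
 * q1   q0  q0 
(> = start, * = accepting)

start=q0; accept=q1; q0-0->q1; q0-1->q1; q1-0->q0; q1-1->q0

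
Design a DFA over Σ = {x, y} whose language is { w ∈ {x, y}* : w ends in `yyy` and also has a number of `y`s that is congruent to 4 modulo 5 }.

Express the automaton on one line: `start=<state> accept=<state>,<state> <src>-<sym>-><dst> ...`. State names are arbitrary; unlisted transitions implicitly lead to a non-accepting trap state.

start=S0 accept=S6 S0-x->S0 S0-y->S1 S1-x->S1 S1-y->S2 S2-x->S3 S2-y->S4 S3-x->S3 S3-y->S5 S4-x->S5 S4-y->S6 S5-x->S5 S5-y->S7 S6-x->S7 S6-y->S0 S7-x->S7 S7-y->S0

Run two small machines in parallel and take their product. One (4 states) tracks how much of the suffix `yyy` has currently been matched; the other (5 states) tracks the count of `y`s modulo 5. Each combined state is a pair, one component from each; accept when both components accept. Minimizing collapses redundant product states.
With 8 states:
        x   y  
>  S0   S0  S1 
   S1   S1  S2 
   S2   S3  S4 
   S3   S3  S5 
   S4   S5  S6 
   S5   S5  S7 
 * S6   S7  S0 
   S7   S7  S0 
(> = start, * = accepting)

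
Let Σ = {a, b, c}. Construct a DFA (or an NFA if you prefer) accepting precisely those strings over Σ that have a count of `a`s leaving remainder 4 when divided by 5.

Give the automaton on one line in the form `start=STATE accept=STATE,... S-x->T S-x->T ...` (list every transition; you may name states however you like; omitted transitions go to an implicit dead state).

Keep the running count of `a`s modulo 5: each `a` advances along the cycle q0 → q1 → q2 → q3 → q4 → q0 while other symbols loop. Accept at q4.
A 5-state machine:
        a   b   c  
>  q0   q1  q0  q0 
   q1   q2  q1  q1 
   q2   q3  q2  q2 
   q3   q4  q3  q3 
 * q4   q0  q4  q4 
(> = start, * = accepting)

start=q0 accept=q4 q0-a->q1 q0-b->q0 q0-c->q0 q1-a->q2 q1-b->q1 q1-c->q1 q2-a->q3 q2-b->q2 q2-c->q2 q3-a->q4 q3-b->q3 q3-c->q3 q4-a->q0 q4-b->q4 q4-c->q4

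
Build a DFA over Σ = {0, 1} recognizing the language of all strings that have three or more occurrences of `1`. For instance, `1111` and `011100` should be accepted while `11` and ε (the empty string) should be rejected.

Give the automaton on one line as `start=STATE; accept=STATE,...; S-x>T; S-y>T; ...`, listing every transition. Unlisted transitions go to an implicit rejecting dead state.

start=A; accept=D,E; A-0>A; A-1>B; B-0>B; B-1>C; C-0>C; C-1>D; D-0>D; D-1>E; E-0>E; E-1>E

Only the number of `1`s matters, and only up to 4. Make a chain A → B → C → D → E advanced by each `1` (with E absorbing); every other symbol self-loops. The accepting set is {D, E}.
5 states suffice.
       0  1 
>  A   A  B 
   B   B  C 
   C   C  D 
 * D   D  E 
 * E   E  E 
(> = start, * = accepting)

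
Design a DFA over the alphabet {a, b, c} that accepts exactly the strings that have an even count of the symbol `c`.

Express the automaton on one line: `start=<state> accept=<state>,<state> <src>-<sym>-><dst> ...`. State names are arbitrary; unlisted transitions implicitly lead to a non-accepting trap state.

start=q0 accept=q0 q0-a->q0 q0-b->q0 q0-c->q1 q1-a->q1 q1-b->q1 q1-c->q0

The only thing that matters is how many `c`s have appeared, reduced mod 2. Use one state per residue: q0 for 0, …, q1 for 1. Reading `c` moves to the next residue; anything else stays put. q0 is accepting.
A 2-state machine:
        a   b   c  
>* q0   q0  q0  q1 
   q1   q1  q1  q0 
(> = start, * = accepting)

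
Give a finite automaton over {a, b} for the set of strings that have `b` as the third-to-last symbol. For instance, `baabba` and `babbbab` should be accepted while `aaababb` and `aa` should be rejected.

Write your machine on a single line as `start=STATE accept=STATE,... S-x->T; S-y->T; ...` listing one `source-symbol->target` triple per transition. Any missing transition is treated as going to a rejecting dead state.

start=q0; accept=q11,q12,q13,q14; q0-a->q1; q0-b->q2; q1-a->q3; q1-b->q4; q2-a->q5; q2-b->q6; q3-a->q7; q3-b->q8; q4-a->q9; q4-b->q10; q5-a->q11; q5-b->q12; q6-a->q13; q6-b->q14; q7-a->q7; q7-b->q8; q8-a->q9; q8-b->q10; q9-a->q11; q9-b->q12; q10-a->q13; q10-b->q14; q11-a->q7; q11-b->q8; q12-a->q9; q12-b->q10; q13-a->q11; q13-b->q12; q14-a->q13; q14-b->q14

A DFA must remember the last 3 symbols (since which symbol is third-to-last isn't known until the input ends). Use one state per possible window of the last ≤3 symbols; accept from those whose window starts with `b`.
With 15 states:
          a    b  
>  q0     q1   q2 
   q1     q3   q4 
   q2     q5   q6 
   q3     q7   q8 
   q4     q9  q10 
   q5    q11  q12 
   q6    q13  q14 
   q7     q7   q8 
   q8     q9  q10 
   q9    q11  q12 
   q10   q13  q14 
 * q11    q7   q8 
 * q12    q9  q10 
 * q13   q11  q12 
 * q14   q13  q14 
(> = start, * = accepting)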